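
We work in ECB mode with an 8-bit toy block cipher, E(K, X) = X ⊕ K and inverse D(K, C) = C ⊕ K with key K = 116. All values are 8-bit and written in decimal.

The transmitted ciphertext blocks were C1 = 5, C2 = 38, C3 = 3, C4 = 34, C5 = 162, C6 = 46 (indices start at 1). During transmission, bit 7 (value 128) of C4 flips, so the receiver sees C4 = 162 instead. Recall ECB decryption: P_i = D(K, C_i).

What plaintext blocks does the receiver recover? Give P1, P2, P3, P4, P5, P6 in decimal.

P1 = 113, P2 = 82, P3 = 119, P4 = 214, P5 = 214, P6 = 90

Only C4 changed, to 162. In ECB, a change in C_i affects only P_i. Decrypting the received ciphertext:
P1: D(K, 5) = 113.
P2: D(K, 38) = 82.
P3: D(K, 3) = 119.
P4: D(K, 162) = 214.
P5: D(K, 162) = 214.
P6: D(K, 46) = 90.
Blocks that differ from the original plaintext: P4.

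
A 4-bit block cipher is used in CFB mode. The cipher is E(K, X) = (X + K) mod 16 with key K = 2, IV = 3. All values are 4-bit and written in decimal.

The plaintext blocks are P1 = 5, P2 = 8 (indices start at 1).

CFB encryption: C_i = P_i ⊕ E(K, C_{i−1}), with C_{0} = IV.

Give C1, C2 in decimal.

C1 = 0, C2 = 10

C1: E(K, 3) = 5; 5 ⊕ 5 = 0.
C2: E(K, 0) = 2; 8 ⊕ 2 = 10.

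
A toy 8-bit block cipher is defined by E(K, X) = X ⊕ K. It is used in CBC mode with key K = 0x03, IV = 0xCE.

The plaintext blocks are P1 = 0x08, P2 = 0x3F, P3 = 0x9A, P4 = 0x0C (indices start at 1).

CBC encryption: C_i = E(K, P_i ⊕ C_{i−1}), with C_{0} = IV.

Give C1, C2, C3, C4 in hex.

C1 = 0xC5, C2 = 0xF9, C3 = 0x60, C4 = 0x6F

C1: P1 ⊕ 0xCE = 0xC6; E(K, 0xC6) = 0xC5.
C2: P2 ⊕ 0xC5 = 0xFA; E(K, 0xFA) = 0xF9.
C3: P3 ⊕ 0xF9 = 0x63; E(K, 0x63) = 0x60.
C4: P4 ⊕ 0x60 = 0x6C; E(K, 0x6C) = 0x6F.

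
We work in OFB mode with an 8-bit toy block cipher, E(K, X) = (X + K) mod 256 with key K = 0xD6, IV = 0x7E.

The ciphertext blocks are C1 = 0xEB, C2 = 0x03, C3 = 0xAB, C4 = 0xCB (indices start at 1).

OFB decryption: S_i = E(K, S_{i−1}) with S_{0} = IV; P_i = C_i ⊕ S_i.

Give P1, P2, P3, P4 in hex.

P1 = 0xBF, P2 = 0x29, P3 = 0xAB, P4 = 0x1D

P1: S = E(K, 0x7E) = 0x54; 0xEB ⊕ 0x54 = 0xBF.
P2: S = E(K, 0x54) = 0x2A; 0x03 ⊕ 0x2A = 0x29.
P3: S = E(K, 0x2A) = 0x00; 0xAB ⊕ 0x00 = 0xAB.
P4: S = E(K, 0x00) = 0xD6; 0xCB ⊕ 0xD6 = 0x1D.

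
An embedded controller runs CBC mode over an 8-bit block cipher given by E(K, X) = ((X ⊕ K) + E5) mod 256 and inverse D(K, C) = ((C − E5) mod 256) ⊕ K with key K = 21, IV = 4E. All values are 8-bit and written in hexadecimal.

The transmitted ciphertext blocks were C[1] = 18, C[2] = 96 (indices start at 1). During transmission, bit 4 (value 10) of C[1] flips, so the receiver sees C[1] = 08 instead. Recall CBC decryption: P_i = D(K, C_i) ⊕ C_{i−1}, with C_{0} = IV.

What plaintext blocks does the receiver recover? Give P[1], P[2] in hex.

P[1] = 4C, P[2] = 98

Only C[1] changed, to 08. In CBC, a change in C_i garbles P_i and flips the same bit in P_{i+1}. Decrypting the received ciphertext:
P[1]: D(K, 08) = 02; 02 ⊕ 4E = 4C.
P[2]: D(K, 96) = 90; 90 ⊕ 08 = 98.
Blocks that differ from the original plaintext: P[1], P[2].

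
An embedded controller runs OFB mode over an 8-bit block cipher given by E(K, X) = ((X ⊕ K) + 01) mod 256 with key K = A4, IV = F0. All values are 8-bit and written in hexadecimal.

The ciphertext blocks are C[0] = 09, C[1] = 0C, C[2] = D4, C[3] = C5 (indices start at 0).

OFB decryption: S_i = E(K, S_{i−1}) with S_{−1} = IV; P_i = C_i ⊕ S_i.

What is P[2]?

P[2] = 83

P[0]: S = E(K, F0) = 55; 09 ⊕ 55 = 5C.
P[1]: S = E(K, 55) = F2; 0C ⊕ F2 = FE.
P[2]: S = E(K, F2) = 57; D4 ⊕ 57 = 83.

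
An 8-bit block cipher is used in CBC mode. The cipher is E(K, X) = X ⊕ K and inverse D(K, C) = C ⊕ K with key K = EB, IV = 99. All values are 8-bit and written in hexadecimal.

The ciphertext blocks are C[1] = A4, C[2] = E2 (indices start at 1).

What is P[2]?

P[2] = AD

CBC decryption: P_i = D(K, C_i) ⊕ C_{i−1}, with C_{0} = IV.
P[2]: D(K, E2) = 09; 09 ⊕ A4 = AD.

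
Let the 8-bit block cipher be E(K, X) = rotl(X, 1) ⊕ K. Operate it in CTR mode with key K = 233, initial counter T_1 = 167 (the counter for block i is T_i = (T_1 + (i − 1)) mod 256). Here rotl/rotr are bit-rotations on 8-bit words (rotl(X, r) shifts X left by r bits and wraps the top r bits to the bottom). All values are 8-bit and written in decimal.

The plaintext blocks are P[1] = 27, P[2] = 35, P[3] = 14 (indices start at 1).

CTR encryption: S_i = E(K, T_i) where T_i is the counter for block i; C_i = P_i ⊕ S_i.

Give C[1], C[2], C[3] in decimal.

C[1]: T = 167, S = E(K, T) = 166; 27 ⊕ 166 = 189.
C[2]: T = 168, S = E(K, T) = 184; 35 ⊕ 184 = 155.
C[3]: T = 169, S = E(K, T) = 186; 14 ⊕ 186 = 180.

C[1] = 189, C[2] = 155, C[3] = 180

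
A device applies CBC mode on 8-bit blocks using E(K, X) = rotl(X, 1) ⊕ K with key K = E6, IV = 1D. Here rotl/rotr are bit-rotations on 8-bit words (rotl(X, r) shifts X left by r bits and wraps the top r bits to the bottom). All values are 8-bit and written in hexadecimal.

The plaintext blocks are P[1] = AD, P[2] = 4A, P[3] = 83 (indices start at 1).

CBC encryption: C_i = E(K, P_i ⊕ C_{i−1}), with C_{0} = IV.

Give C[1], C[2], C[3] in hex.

C[1] = 87, C[2] = 7D, C[3] = 1B

C[1]: P[1] ⊕ 1D = B0; E(K, B0) = 87.
C[2]: P[2] ⊕ 87 = CD; E(K, CD) = 7D.
C[3]: P[3] ⊕ 7D = FE; E(K, FE) = 1B.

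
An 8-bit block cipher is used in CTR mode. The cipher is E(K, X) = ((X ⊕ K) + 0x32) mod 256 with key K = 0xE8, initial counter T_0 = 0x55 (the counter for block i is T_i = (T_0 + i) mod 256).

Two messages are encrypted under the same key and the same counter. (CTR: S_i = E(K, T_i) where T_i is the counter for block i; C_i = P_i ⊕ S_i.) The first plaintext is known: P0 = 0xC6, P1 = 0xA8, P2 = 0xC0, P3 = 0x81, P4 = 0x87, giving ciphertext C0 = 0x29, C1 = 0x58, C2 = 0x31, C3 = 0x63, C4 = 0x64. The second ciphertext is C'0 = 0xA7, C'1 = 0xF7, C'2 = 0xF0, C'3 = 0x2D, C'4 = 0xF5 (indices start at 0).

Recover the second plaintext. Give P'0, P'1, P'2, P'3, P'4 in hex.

P'0 = 0x48, P'1 = 0x07, P'2 = 0x01, P'3 = 0xCF, P'4 = 0x16

In CTR with a reused counter, both messages share the same keystream S_i, so C_i ⊕ C'_i = P_i ⊕ P'_i and thus P'_i = P_i ⊕ C_i ⊕ C'_i.
P'0: 0xC6 ⊕ 0x29 ⊕ 0xA7 = 0x48.
P'1: 0xA8 ⊕ 0x58 ⊕ 0xF7 = 0x07.
P'2: 0xC0 ⊕ 0x31 ⊕ 0xF0 = 0x01.
P'3: 0x81 ⊕ 0x63 ⊕ 0x2D = 0xCF.
P'4: 0x87 ⊕ 0x64 ⊕ 0xF5 = 0x16.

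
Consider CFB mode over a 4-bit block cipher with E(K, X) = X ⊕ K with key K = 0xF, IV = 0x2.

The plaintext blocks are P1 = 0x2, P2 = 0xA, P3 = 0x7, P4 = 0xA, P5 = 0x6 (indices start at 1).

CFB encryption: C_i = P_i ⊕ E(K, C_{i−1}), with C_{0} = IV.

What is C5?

C5 = 0xE

C1: E(K, 0x2) = 0xD; 0x2 ⊕ 0xD = 0xF.
C2: E(K, 0xF) = 0x0; 0xA ⊕ 0x0 = 0xA.
C3: E(K, 0xA) = 0x5; 0x7 ⊕ 0x5 = 0x2.
C4: E(K, 0x2) = 0xD; 0xA ⊕ 0xD = 0x7.
C5: E(K, 0x7) = 0x8; 0x6 ⊕ 0x8 = 0xE.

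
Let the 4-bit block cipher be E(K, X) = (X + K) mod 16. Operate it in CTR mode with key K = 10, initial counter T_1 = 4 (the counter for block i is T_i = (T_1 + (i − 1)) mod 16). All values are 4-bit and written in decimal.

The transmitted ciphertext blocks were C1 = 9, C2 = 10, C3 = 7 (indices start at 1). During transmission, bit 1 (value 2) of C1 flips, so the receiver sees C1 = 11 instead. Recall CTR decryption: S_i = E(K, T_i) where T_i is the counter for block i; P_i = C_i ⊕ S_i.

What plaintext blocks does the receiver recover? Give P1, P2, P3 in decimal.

Only C1 changed, to 11. In CTR, a change in C_i flips the same bit in P_i only; the keystream is unaffected. Decrypting the received ciphertext:
P1: T = 4, S = E(K, T) = 14; 11 ⊕ 14 = 5.
P2: T = 5, S = E(K, T) = 15; 10 ⊕ 15 = 5.
P3: T = 6, S = E(K, T) = 0; 7 ⊕ 0 = 7.
Blocks that differ from the original plaintext: P1.

P1 = 5, P2 = 5, P3 = 7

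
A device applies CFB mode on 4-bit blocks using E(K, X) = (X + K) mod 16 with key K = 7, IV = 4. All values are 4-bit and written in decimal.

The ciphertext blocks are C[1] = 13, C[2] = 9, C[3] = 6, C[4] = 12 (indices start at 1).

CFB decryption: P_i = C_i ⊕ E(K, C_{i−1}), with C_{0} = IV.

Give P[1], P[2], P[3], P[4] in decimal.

P[1]: E(K, 4) = 11; 13 ⊕ 11 = 6.
P[2]: E(K, 13) = 4; 9 ⊕ 4 = 13.
P[3]: E(K, 9) = 0; 6 ⊕ 0 = 6.
P[4]: E(K, 6) = 13; 12 ⊕ 13 = 1.

P[1] = 6, P[2] = 13, P[3] = 6, P[4] = 1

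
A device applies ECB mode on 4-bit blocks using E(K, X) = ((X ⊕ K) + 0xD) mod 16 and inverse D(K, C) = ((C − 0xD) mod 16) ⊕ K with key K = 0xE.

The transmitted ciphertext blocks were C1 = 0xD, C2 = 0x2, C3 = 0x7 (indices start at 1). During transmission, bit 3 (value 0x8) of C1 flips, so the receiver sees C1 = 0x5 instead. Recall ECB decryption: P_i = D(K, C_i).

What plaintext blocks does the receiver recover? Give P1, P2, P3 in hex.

P1 = 0x6, P2 = 0xB, P3 = 0x4

Only C1 changed, to 0x5. In ECB, a change in C_i affects only P_i. Decrypting the received ciphertext:
P1: D(K, 0x5) = 0x6.
P2: D(K, 0x2) = 0xB.
P3: D(K, 0x7) = 0x4.
Blocks that differ from the original plaintext: P1.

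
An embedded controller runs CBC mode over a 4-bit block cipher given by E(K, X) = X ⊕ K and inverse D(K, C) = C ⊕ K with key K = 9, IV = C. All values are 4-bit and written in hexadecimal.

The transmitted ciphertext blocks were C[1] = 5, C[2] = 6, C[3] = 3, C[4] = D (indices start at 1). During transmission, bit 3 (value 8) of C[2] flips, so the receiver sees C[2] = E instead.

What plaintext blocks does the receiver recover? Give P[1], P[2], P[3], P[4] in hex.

CBC decryption: P_i = D(K, C_i) ⊕ C_{i−1}, with C_{0} = IV.
Only C[2] changed, to E. In CBC, a change in C_i garbles P_i and flips the same bit in P_{i+1}. Decrypting the received ciphertext:
P[1]: D(K, 5) = C; C ⊕ C = 0.
P[2]: D(K, E) = 7; 7 ⊕ 5 = 2.
P[3]: D(K, 3) = A; A ⊕ E = 4.
P[4]: D(K, D) = 4; 4 ⊕ 3 = 7.
Blocks that differ from the original plaintext: P[2], P[3].

P[1] = 0, P[2] = 2, P[3] = 4, P[4] = 7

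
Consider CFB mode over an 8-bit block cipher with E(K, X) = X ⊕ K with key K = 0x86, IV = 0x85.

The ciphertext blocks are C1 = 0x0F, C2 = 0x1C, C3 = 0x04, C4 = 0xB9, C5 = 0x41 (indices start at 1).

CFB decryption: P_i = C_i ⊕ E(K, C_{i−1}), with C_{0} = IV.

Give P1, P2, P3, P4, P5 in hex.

P1: E(K, 0x85) = 0x03; 0x0F ⊕ 0x03 = 0x0C.
P2: E(K, 0x0F) = 0x89; 0x1C ⊕ 0x89 = 0x95.
P3: E(K, 0x1C) = 0x9A; 0x04 ⊕ 0x9A = 0x9E.
P4: E(K, 0x04) = 0x82; 0xB9 ⊕ 0x82 = 0x3B.
P5: E(K, 0xB9) = 0x3F; 0x41 ⊕ 0x3F = 0x7E.

P1 = 0x0C, P2 = 0x95, P3 = 0x9E, P4 = 0x3B, P5 = 0x7E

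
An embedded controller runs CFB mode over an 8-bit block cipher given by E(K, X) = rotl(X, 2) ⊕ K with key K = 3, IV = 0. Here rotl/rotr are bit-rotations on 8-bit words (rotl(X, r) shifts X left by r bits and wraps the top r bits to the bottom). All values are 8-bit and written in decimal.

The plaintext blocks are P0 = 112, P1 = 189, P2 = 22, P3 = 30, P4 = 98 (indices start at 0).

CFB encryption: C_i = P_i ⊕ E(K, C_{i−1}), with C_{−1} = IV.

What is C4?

C4 = 152

C0: E(K, 0) = 3; 112 ⊕ 3 = 115.
C1: E(K, 115) = 206; 189 ⊕ 206 = 115.
C2: E(K, 115) = 206; 22 ⊕ 206 = 216.
C3: E(K, 216) = 96; 30 ⊕ 96 = 126.
C4: E(K, 126) = 250; 98 ⊕ 250 = 152.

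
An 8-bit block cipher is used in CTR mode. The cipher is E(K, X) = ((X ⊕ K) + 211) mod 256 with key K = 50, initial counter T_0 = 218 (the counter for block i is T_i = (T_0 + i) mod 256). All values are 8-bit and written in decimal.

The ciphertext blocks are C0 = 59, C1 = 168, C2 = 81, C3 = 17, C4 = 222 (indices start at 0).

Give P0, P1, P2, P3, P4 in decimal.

CTR decryption: S_i = E(K, T_i) where T_i is the counter for block i; P_i = C_i ⊕ S_i.
P0: T = 218, S = E(K, T) = 187; 59 ⊕ 187 = 128.
P1: T = 219, S = E(K, T) = 188; 168 ⊕ 188 = 20.
P2: T = 220, S = E(K, T) = 193; 81 ⊕ 193 = 144.
P3: T = 221, S = E(K, T) = 194; 17 ⊕ 194 = 211.
P4: T = 222, S = E(K, T) = 191; 222 ⊕ 191 = 97.

P0 = 128, P1 = 20, P2 = 144, P3 = 211, P4 = 97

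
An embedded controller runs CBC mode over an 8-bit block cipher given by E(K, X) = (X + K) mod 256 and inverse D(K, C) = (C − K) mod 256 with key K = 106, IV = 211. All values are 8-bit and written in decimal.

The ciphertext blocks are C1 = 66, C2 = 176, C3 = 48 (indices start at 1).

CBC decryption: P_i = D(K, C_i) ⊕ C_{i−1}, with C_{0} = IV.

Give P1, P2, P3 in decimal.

P1 = 11, P2 = 4, P3 = 118

P1: D(K, 66) = 216; 216 ⊕ 211 = 11.
P2: D(K, 176) = 70; 70 ⊕ 66 = 4.
P3: D(K, 48) = 198; 198 ⊕ 176 = 118.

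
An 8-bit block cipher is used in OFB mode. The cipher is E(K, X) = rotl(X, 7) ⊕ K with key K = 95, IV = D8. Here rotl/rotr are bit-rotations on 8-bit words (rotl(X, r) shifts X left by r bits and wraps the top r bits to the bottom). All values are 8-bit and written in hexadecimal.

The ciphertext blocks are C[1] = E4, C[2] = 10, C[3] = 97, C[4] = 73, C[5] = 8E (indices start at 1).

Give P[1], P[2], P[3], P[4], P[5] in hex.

OFB decryption: S_i = E(K, S_{i−1}) with S_{0} = IV; P_i = C_i ⊕ S_i.
P[1]: S = E(K, D8) = F9; E4 ⊕ F9 = 1D.
P[2]: S = E(K, F9) = 69; 10 ⊕ 69 = 79.
P[3]: S = E(K, 69) = 21; 97 ⊕ 21 = B6.
P[4]: S = E(K, 21) = 05; 73 ⊕ 05 = 76.
P[5]: S = E(K, 05) = 17; 8E ⊕ 17 = 99.

P[1] = 1D, P[2] = 79, P[3] = B6, P[4] = 76, P[5] = 99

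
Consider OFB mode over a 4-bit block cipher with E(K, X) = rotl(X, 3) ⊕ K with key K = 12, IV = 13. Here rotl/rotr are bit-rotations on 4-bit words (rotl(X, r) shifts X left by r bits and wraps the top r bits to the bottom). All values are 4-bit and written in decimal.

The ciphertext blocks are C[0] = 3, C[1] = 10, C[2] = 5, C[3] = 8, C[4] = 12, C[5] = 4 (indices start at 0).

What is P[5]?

P[5] = 9

OFB decryption: S_i = E(K, S_{i−1}) with S_{−1} = IV; P_i = C_i ⊕ S_i.
P[0]: S = E(K, 13) = 2; 3 ⊕ 2 = 1.
P[1]: S = E(K, 2) = 13; 10 ⊕ 13 = 7.
P[2]: S = E(K, 13) = 2; 5 ⊕ 2 = 7.
P[3]: S = E(K, 2) = 13; 8 ⊕ 13 = 5.
P[4]: S = E(K, 13) = 2; 12 ⊕ 2 = 14.
P[5]: S = E(K, 2) = 13; 4 ⊕ 13 = 9.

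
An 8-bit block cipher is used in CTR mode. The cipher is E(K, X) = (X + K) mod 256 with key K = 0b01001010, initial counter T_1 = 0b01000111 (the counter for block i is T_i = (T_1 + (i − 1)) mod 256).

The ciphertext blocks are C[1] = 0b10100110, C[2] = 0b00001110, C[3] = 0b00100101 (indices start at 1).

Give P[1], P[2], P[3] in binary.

CTR decryption: S_i = E(K, T_i) where T_i is the counter for block i; P_i = C_i ⊕ S_i.
P[1]: T = 0b01000111, S = E(K, T) = 0b10010001; 0b10100110 ⊕ 0b10010001 = 0b00110111.
P[2]: T = 0b01001000, S = E(K, T) = 0b10010010; 0b00001110 ⊕ 0b10010010 = 0b10011100.
P[3]: T = 0b01001001, S = E(K, T) = 0b10010011; 0b00100101 ⊕ 0b10010011 = 0b10110110.

P[1] = 0b00110111, P[2] = 0b10011100, P[3] = 0b10110110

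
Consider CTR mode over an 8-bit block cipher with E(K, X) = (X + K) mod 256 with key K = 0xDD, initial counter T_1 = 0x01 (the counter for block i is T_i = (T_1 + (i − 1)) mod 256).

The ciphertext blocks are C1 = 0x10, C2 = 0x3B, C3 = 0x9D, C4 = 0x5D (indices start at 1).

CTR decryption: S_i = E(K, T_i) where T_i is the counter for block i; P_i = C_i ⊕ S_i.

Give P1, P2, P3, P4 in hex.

P1: T = 0x01, S = E(K, T) = 0xDE; 0x10 ⊕ 0xDE = 0xCE.
P2: T = 0x02, S = E(K, T) = 0xDF; 0x3B ⊕ 0xDF = 0xE4.
P3: T = 0x03, S = E(K, T) = 0xE0; 0x9D ⊕ 0xE0 = 0x7D.
P4: T = 0x04, S = E(K, T) = 0xE1; 0x5D ⊕ 0xE1 = 0xBC.

P1 = 0xCE, P2 = 0xE4, P3 = 0x7D, P4 = 0xBC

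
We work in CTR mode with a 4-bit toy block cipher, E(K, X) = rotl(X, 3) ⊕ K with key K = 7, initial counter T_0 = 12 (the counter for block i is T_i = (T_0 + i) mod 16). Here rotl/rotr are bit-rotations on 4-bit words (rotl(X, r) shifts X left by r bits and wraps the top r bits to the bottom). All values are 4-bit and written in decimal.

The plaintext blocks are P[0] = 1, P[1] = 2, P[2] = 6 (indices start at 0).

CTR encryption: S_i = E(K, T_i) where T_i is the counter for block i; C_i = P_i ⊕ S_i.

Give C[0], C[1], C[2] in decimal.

C[0] = 0, C[1] = 11, C[2] = 6

C[0]: T = 12, S = E(K, T) = 1; 1 ⊕ 1 = 0.
C[1]: T = 13, S = E(K, T) = 9; 2 ⊕ 9 = 11.
C[2]: T = 14, S = E(K, T) = 0; 6 ⊕ 0 = 6.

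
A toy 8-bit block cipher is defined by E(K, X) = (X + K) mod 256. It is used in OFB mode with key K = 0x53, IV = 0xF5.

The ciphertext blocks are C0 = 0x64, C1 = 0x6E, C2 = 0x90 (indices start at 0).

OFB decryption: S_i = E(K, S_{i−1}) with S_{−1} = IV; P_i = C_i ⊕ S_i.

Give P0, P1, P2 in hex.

P0: S = E(K, 0xF5) = 0x48; 0x64 ⊕ 0x48 = 0x2C.
P1: S = E(K, 0x48) = 0x9B; 0x6E ⊕ 0x9B = 0xF5.
P2: S = E(K, 0x9B) = 0xEE; 0x90 ⊕ 0xEE = 0x7E.

P0 = 0x2C, P1 = 0xF5, P2 = 0x7E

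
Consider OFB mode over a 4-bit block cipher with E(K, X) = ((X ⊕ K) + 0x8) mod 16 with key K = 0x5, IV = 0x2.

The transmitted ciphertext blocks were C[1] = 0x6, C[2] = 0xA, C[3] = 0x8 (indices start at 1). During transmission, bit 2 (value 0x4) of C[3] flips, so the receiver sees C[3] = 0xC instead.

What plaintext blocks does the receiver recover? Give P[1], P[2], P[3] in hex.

OFB decryption: S_i = E(K, S_{i−1}) with S_{0} = IV; P_i = C_i ⊕ S_i.
Only C[3] changed, to 0xC. In OFB, a change in C_i flips the same bit in P_i only; the keystream is unaffected. Decrypting the received ciphertext:
P[1]: S = E(K, 0x2) = 0xF; 0x6 ⊕ 0xF = 0x9.
P[2]: S = E(K, 0xF) = 0x2; 0xA ⊕ 0x2 = 0x8.
P[3]: S = E(K, 0x2) = 0xF; 0xC ⊕ 0xF = 0x3.
Blocks that differ from the original plaintext: P[3].

P[1] = 0x9, P[2] = 0x8, P[3] = 0x3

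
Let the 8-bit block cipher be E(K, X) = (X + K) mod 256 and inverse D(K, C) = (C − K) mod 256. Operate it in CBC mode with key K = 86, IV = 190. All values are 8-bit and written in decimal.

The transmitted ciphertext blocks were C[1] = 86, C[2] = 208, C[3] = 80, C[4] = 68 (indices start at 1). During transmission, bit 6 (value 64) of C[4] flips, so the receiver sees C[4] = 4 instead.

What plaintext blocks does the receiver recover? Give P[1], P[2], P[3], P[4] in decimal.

CBC decryption: P_i = D(K, C_i) ⊕ C_{i−1}, with C_{0} = IV.
Only C[4] changed, to 4. In CBC, a change in C_i garbles P_i and flips the same bit in P_{i+1}. Decrypting the received ciphertext:
P[1]: D(K, 86) = 0; 0 ⊕ 190 = 190.
P[2]: D(K, 208) = 122; 122 ⊕ 86 = 44.
P[3]: D(K, 80) = 250; 250 ⊕ 208 = 42.
P[4]: D(K, 4) = 174; 174 ⊕ 80 = 254.
Blocks that differ from the original plaintext: P[4].

P[1] = 190, P[2] = 44, P[3] = 42, P[4] = 254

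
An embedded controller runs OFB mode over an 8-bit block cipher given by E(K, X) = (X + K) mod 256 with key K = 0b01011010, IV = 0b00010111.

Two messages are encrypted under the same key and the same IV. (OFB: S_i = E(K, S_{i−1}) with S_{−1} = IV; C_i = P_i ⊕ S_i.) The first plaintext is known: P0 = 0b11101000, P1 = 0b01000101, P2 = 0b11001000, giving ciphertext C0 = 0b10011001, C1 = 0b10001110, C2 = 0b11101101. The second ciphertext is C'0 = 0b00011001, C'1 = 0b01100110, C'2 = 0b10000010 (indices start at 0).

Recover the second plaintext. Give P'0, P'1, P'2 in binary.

In OFB with a reused IV, both messages share the same keystream S_i, so C_i ⊕ C'_i = P_i ⊕ P'_i and thus P'_i = P_i ⊕ C_i ⊕ C'_i.
P'0: 0b11101000 ⊕ 0b10011001 ⊕ 0b00011001 = 0b01101000.
P'1: 0b01000101 ⊕ 0b10001110 ⊕ 0b01100110 = 0b10101101.
P'2: 0b11001000 ⊕ 0b11101101 ⊕ 0b10000010 = 0b10100111.

P'0 = 0b01101000, P'1 = 0b10101101, P'2 = 0b10100111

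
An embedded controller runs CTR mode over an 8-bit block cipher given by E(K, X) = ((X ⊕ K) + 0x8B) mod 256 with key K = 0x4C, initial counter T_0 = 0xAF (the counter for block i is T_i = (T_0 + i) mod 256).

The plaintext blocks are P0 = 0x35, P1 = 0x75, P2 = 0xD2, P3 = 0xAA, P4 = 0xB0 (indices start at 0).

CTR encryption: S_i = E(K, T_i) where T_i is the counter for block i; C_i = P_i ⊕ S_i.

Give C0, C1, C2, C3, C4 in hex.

C0 = 0x5B, C1 = 0xF2, C2 = 0x5A, C3 = 0x23, C4 = 0x3A

C0: T = 0xAF, S = E(K, T) = 0x6E; 0x35 ⊕ 0x6E = 0x5B.
C1: T = 0xB0, S = E(K, T) = 0x87; 0x75 ⊕ 0x87 = 0xF2.
C2: T = 0xB1, S = E(K, T) = 0x88; 0xD2 ⊕ 0x88 = 0x5A.
C3: T = 0xB2, S = E(K, T) = 0x89; 0xAA ⊕ 0x89 = 0x23.
C4: T = 0xB3, S = E(K, T) = 0x8A; 0xB0 ⊕ 0x8A = 0x3A.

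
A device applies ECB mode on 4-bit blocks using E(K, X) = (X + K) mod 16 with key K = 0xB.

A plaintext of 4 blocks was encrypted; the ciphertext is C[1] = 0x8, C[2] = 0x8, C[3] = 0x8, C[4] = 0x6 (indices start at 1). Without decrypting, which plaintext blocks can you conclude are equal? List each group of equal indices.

ECB encrypts each block independently with the same key, so equal ciphertext blocks imply equal plaintext blocks.
C[1] = C[2] = C[3] = 0x8, so P[1] = P[2] = P[3].

P[1] = P[2] = P[3]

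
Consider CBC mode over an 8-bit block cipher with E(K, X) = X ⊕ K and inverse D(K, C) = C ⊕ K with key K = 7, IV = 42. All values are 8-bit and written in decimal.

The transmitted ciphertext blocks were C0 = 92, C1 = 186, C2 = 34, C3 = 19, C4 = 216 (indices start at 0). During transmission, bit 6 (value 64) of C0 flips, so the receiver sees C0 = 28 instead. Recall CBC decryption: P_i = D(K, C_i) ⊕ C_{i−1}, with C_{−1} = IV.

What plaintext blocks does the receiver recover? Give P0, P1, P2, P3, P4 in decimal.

P0 = 49, P1 = 161, P2 = 159, P3 = 54, P4 = 204

Only C0 changed, to 28. In CBC, a change in C_i garbles P_i and flips the same bit in P_{i+1}. Decrypting the received ciphertext:
P0: D(K, 28) = 27; 27 ⊕ 42 = 49.
P1: D(K, 186) = 189; 189 ⊕ 28 = 161.
P2: D(K, 34) = 37; 37 ⊕ 186 = 159.
P3: D(K, 19) = 20; 20 ⊕ 34 = 54.
P4: D(K, 216) = 223; 223 ⊕ 19 = 204.
Blocks that differ from the original plaintext: P0, P1.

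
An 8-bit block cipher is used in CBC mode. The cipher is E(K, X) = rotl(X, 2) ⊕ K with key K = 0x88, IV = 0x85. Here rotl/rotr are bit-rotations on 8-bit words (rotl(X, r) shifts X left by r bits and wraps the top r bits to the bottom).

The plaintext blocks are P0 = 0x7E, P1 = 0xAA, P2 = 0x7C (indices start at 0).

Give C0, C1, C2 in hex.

CBC encryption: C_i = E(K, P_i ⊕ C_{i−1}), with C_{−1} = IV.
C0: P0 ⊕ 0x85 = 0xFB; E(K, 0xFB) = 0x67.
C1: P1 ⊕ 0x67 = 0xCD; E(K, 0xCD) = 0xBF.
C2: P2 ⊕ 0xBF = 0xC3; E(K, 0xC3) = 0x87.

C0 = 0x67, C1 = 0xBF, C2 = 0x87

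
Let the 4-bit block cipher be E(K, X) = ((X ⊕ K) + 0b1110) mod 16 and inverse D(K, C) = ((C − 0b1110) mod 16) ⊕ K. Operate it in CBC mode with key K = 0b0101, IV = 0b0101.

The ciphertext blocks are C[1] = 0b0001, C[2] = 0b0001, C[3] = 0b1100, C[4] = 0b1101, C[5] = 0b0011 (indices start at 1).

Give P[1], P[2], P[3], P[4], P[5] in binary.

P[1] = 0b0011, P[2] = 0b0111, P[3] = 0b1010, P[4] = 0b0110, P[5] = 0b1101

CBC decryption: P_i = D(K, C_i) ⊕ C_{i−1}, with C_{0} = IV.
P[1]: D(K, 0b0001) = 0b0110; 0b0110 ⊕ 0b0101 = 0b0011.
P[2]: D(K, 0b0001) = 0b0110; 0b0110 ⊕ 0b0001 = 0b0111.
P[3]: D(K, 0b1100) = 0b1011; 0b1011 ⊕ 0b0001 = 0b1010.
P[4]: D(K, 0b1101) = 0b1010; 0b1010 ⊕ 0b1100 = 0b0110.
P[5]: D(K, 0b0011) = 0b0000; 0b0000 ⊕ 0b1101 = 0b1101.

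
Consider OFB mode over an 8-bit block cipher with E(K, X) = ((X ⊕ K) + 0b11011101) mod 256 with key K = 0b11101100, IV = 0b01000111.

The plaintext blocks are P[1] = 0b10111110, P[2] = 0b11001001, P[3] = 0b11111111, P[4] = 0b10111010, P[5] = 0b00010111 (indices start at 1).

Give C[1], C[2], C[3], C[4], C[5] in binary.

OFB encryption: S_i = E(K, S_{i−1}) with S_{0} = IV; C_i = P_i ⊕ S_i.
C[1]: S = E(K, 0b01000111) = 0b10001000; 0b10111110 ⊕ 0b10001000 = 0b00110110.
C[2]: S = E(K, 0b10001000) = 0b01000001; 0b11001001 ⊕ 0b01000001 = 0b10001000.
C[3]: S = E(K, 0b01000001) = 0b10001010; 0b11111111 ⊕ 0b10001010 = 0b01110101.
C[4]: S = E(K, 0b10001010) = 0b01000011; 0b10111010 ⊕ 0b01000011 = 0b11111001.
C[5]: S = E(K, 0b01000011) = 0b10001100; 0b00010111 ⊕ 0b10001100 = 0b10011011.

C[1] = 0b00110110, C[2] = 0b10001000, C[3] = 0b01110101, C[4] = 0b11111001, C[5] = 0b10011011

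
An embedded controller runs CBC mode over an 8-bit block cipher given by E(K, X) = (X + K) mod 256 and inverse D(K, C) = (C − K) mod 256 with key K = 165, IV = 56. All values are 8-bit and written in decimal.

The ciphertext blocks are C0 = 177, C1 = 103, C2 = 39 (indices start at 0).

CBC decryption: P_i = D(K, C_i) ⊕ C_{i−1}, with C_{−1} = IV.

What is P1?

P1 = 115

P1: D(K, 103) = 194; 194 ⊕ 177 = 115.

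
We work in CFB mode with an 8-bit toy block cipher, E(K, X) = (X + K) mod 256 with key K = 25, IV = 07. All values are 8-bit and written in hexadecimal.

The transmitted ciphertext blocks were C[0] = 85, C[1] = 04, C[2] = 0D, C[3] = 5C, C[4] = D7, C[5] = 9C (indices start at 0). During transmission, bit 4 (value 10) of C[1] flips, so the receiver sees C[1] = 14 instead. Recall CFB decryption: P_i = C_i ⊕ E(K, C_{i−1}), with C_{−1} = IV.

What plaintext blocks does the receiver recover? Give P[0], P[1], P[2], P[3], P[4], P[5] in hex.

P[0] = A9, P[1] = BE, P[2] = 34, P[3] = 6E, P[4] = 56, P[5] = 60

Only C[1] changed, to 14. In CFB, a change in C_i flips the same bit in P_i and garbles P_{i+1}. Decrypting the received ciphertext:
P[0]: E(K, 07) = 2C; 85 ⊕ 2C = A9.
P[1]: E(K, 85) = AA; 14 ⊕ AA = BE.
P[2]: E(K, 14) = 39; 0D ⊕ 39 = 34.
P[3]: E(K, 0D) = 32; 5C ⊕ 32 = 6E.
P[4]: E(K, 5C) = 81; D7 ⊕ 81 = 56.
P[5]: E(K, D7) = FC; 9C ⊕ FC = 60.
Blocks that differ from the original plaintext: P[1], P[2].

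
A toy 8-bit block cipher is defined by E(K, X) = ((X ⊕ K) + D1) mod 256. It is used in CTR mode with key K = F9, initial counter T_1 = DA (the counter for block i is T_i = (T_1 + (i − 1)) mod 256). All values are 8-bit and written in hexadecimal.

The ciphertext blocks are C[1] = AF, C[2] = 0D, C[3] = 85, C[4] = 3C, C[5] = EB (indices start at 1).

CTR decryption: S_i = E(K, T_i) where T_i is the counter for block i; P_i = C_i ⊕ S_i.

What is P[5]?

P[5]: T = DE, S = E(K, T) = F8; EB ⊕ F8 = 13.

P[5] = 13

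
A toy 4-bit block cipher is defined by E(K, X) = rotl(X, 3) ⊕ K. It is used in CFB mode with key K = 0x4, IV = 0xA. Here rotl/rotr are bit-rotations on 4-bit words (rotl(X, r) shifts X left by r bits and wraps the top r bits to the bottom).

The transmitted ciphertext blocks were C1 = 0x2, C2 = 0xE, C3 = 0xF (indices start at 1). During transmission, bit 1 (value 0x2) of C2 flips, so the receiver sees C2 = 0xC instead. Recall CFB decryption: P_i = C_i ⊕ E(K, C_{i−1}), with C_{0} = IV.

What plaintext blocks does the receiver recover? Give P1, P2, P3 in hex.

P1 = 0x3, P2 = 0x9, P3 = 0xD

Only C2 changed, to 0xC. In CFB, a change in C_i flips the same bit in P_i and garbles P_{i+1}. Decrypting the received ciphertext:
P1: E(K, 0xA) = 0x1; 0x2 ⊕ 0x1 = 0x3.
P2: E(K, 0x2) = 0x5; 0xC ⊕ 0x5 = 0x9.
P3: E(K, 0xC) = 0x2; 0xF ⊕ 0x2 = 0xD.
Blocks that differ from the original plaintext: P2, P3.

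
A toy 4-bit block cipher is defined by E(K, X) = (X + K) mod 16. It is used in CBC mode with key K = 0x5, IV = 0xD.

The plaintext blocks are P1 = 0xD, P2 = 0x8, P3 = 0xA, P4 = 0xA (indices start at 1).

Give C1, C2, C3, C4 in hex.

CBC encryption: C_i = E(K, P_i ⊕ C_{i−1}), with C_{0} = IV.
C1: P1 ⊕ 0xD = 0x0; E(K, 0x0) = 0x5.
C2: P2 ⊕ 0x5 = 0xD; E(K, 0xD) = 0x2.
C3: P3 ⊕ 0x2 = 0x8; E(K, 0x8) = 0xD.
C4: P4 ⊕ 0xD = 0x7; E(K, 0x7) = 0xC.

C1 = 0x5, C2 = 0x2, C3 = 0xD, C4 = 0xC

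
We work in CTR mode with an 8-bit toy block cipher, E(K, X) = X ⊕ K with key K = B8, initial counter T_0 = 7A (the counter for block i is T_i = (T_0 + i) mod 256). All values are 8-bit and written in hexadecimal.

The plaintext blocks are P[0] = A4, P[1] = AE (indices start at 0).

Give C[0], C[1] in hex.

CTR encryption: S_i = E(K, T_i) where T_i is the counter for block i; C_i = P_i ⊕ S_i.
C[0]: T = 7A, S = E(K, T) = C2; A4 ⊕ C2 = 66.
C[1]: T = 7B, S = E(K, T) = C3; AE ⊕ C3 = 6D.

C[0] = 66, C[1] = 6D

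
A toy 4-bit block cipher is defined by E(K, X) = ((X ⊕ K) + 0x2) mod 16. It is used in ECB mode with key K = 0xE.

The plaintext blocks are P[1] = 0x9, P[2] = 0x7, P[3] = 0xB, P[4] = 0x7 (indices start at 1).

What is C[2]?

ECB encryption: C_i = E(K, P_i).
C[2]: E(K, 0x7) = 0xB.

C[2] = 0xB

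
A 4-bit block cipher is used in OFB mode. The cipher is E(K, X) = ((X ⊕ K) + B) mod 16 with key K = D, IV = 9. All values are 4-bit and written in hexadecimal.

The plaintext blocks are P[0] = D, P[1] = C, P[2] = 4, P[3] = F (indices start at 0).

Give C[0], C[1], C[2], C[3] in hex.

OFB encryption: S_i = E(K, S_{i−1}) with S_{−1} = IV; C_i = P_i ⊕ S_i.
C[0]: S = E(K, 9) = F; D ⊕ F = 2.
C[1]: S = E(K, F) = D; C ⊕ D = 1.
C[2]: S = E(K, D) = B; 4 ⊕ B = F.
C[3]: S = E(K, B) = 1; F ⊕ 1 = E.

C[0] = 2, C[1] = 1, C[2] = F, C[3] = E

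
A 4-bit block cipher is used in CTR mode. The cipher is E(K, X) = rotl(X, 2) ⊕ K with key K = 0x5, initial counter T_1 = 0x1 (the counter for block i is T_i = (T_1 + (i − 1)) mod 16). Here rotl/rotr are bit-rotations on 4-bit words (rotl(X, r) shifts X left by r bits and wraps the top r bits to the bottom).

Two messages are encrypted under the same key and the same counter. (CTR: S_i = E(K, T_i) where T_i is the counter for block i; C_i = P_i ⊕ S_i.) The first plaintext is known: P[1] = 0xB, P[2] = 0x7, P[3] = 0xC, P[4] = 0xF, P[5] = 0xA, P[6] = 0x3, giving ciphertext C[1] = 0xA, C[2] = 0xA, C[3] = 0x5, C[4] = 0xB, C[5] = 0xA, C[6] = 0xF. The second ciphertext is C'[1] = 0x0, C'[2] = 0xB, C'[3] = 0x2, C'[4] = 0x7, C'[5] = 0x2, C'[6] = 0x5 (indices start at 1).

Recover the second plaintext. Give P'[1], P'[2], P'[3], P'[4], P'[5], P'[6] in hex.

P'[1] = 0x1, P'[2] = 0x6, P'[3] = 0xB, P'[4] = 0x3, P'[5] = 0x2, P'[6] = 0x9

In CTR with a reused counter, both messages share the same keystream S_i, so C_i ⊕ C'_i = P_i ⊕ P'_i and thus P'_i = P_i ⊕ C_i ⊕ C'_i.
P'[1]: 0xB ⊕ 0xA ⊕ 0x0 = 0x1.
P'[2]: 0x7 ⊕ 0xA ⊕ 0xB = 0x6.
P'[3]: 0xC ⊕ 0x5 ⊕ 0x2 = 0xB.
P'[4]: 0xF ⊕ 0xB ⊕ 0x7 = 0x3.
P'[5]: 0xA ⊕ 0xA ⊕ 0x2 = 0x2.
P'[6]: 0x3 ⊕ 0xF ⊕ 0x5 = 0x9.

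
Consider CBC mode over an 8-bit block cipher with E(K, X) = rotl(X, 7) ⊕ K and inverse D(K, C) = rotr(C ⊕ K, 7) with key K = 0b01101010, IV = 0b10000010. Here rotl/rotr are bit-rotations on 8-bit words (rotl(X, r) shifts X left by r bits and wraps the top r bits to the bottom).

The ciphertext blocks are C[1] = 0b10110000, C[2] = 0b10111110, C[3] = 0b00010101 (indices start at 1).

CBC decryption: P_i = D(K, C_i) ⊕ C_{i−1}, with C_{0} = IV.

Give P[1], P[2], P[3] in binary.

P[1]: D(K, 0b10110000) = 0b10110101; 0b10110101 ⊕ 0b10000010 = 0b00110111.
P[2]: D(K, 0b10111110) = 0b10101001; 0b10101001 ⊕ 0b10110000 = 0b00011001.
P[3]: D(K, 0b00010101) = 0b11111110; 0b11111110 ⊕ 0b10111110 = 0b01000000.

P[1] = 0b00110111, P[2] = 0b00011001, P[3] = 0b01000000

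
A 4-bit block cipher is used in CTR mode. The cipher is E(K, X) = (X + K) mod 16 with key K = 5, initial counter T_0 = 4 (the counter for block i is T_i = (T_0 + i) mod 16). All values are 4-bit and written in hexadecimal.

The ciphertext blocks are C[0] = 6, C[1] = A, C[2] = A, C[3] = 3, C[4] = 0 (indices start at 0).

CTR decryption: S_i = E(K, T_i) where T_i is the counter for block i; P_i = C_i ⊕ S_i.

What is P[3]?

P[3]: T = 7, S = E(K, T) = C; 3 ⊕ C = F.

P[3] = F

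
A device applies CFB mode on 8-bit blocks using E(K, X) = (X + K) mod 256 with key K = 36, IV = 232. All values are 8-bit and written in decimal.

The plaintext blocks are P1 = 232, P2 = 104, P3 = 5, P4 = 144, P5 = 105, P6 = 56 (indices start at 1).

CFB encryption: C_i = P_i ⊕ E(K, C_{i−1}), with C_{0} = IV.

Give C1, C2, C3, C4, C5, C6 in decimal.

C1 = 228, C2 = 96, C3 = 129, C4 = 53, C5 = 48, C6 = 108

C1: E(K, 232) = 12; 232 ⊕ 12 = 228.
C2: E(K, 228) = 8; 104 ⊕ 8 = 96.
C3: E(K, 96) = 132; 5 ⊕ 132 = 129.
C4: E(K, 129) = 165; 144 ⊕ 165 = 53.
C5: E(K, 53) = 89; 105 ⊕ 89 = 48.
C6: E(K, 48) = 84; 56 ⊕ 84 = 108.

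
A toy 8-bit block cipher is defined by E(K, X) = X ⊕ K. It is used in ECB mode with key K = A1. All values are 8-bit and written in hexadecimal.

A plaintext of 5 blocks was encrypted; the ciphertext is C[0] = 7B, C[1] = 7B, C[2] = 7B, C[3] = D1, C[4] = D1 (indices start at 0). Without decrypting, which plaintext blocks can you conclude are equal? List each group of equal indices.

ECB encrypts each block independently with the same key, so equal ciphertext blocks imply equal plaintext blocks.
C[0] = C[1] = C[2] = 7B, so P[0] = P[1] = P[2].
C[3] = C[4] = D1, so P[3] = P[4].

P[0] = P[1] = P[2]; P[3] = P[4]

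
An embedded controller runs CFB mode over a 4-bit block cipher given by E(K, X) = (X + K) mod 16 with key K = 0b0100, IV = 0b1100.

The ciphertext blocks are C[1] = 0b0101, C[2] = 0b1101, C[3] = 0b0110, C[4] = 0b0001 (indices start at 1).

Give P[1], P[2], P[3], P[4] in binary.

CFB decryption: P_i = C_i ⊕ E(K, C_{i−1}), with C_{0} = IV.
P[1]: E(K, 0b1100) = 0b0000; 0b0101 ⊕ 0b0000 = 0b0101.
P[2]: E(K, 0b0101) = 0b1001; 0b1101 ⊕ 0b1001 = 0b0100.
P[3]: E(K, 0b1101) = 0b0001; 0b0110 ⊕ 0b0001 = 0b0111.
P[4]: E(K, 0b0110) = 0b1010; 0b0001 ⊕ 0b1010 = 0b1011.

P[1] = 0b0101, P[2] = 0b0100, P[3] = 0b0111, P[4] = 0b1011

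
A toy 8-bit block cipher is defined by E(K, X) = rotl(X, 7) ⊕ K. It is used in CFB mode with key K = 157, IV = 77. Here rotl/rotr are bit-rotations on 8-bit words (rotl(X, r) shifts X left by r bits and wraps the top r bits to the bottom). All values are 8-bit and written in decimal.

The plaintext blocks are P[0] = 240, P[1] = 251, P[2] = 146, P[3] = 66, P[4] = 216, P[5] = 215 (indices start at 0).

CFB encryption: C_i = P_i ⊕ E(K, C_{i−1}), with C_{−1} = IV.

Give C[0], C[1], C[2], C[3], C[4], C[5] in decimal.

C[0] = 203, C[1] = 131, C[2] = 206, C[3] = 184, C[4] = 25, C[5] = 198

C[0]: E(K, 77) = 59; 240 ⊕ 59 = 203.
C[1]: E(K, 203) = 120; 251 ⊕ 120 = 131.
C[2]: E(K, 131) = 92; 146 ⊕ 92 = 206.
C[3]: E(K, 206) = 250; 66 ⊕ 250 = 184.
C[4]: E(K, 184) = 193; 216 ⊕ 193 = 25.
C[5]: E(K, 25) = 17; 215 ⊕ 17 = 198.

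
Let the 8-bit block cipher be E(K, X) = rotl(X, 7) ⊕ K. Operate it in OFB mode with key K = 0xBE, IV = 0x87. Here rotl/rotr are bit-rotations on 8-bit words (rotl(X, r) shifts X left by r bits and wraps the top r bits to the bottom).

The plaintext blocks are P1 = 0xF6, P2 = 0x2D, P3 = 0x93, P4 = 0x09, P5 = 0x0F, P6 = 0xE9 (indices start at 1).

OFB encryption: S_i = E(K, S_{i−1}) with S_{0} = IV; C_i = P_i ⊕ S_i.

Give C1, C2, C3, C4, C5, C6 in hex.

C1: S = E(K, 0x87) = 0x7D; 0xF6 ⊕ 0x7D = 0x8B.
C2: S = E(K, 0x7D) = 0x00; 0x2D ⊕ 0x00 = 0x2D.
C3: S = E(K, 0x00) = 0xBE; 0x93 ⊕ 0xBE = 0x2D.
C4: S = E(K, 0xBE) = 0xE1; 0x09 ⊕ 0xE1 = 0xE8.
C5: S = E(K, 0xE1) = 0x4E; 0x0F ⊕ 0x4E = 0x41.
C6: S = E(K, 0x4E) = 0x99; 0xE9 ⊕ 0x99 = 0x70.

C1 = 0x8B, C2 = 0x2D, C3 = 0x2D, C4 = 0xE8, C5 = 0x41, C6 = 0x70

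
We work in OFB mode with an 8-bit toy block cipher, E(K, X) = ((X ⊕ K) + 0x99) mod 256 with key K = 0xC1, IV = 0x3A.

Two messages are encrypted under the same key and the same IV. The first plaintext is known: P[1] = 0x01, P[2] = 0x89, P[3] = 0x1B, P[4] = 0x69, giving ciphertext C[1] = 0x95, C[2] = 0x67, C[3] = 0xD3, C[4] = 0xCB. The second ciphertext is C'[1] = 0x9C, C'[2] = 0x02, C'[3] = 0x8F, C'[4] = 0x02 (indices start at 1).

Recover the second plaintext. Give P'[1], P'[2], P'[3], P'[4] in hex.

P'[1] = 0x08, P'[2] = 0xEC, P'[3] = 0x47, P'[4] = 0xA0

In OFB with a reused IV, both messages share the same keystream S_i, so C_i ⊕ C'_i = P_i ⊕ P'_i and thus P'_i = P_i ⊕ C_i ⊕ C'_i.
P'[1]: 0x01 ⊕ 0x95 ⊕ 0x9C = 0x08.
P'[2]: 0x89 ⊕ 0x67 ⊕ 0x02 = 0xEC.
P'[3]: 0x1B ⊕ 0xD3 ⊕ 0x8F = 0x47.
P'[4]: 0x69 ⊕ 0xCB ⊕ 0x02 = 0xA0.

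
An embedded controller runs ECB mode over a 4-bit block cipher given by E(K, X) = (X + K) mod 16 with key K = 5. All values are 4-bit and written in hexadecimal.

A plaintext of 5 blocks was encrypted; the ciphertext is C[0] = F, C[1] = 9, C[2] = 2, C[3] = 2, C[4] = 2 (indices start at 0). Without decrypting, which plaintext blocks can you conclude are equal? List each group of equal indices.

P[2] = P[3] = P[4]

ECB encrypts each block independently with the same key, so equal ciphertext blocks imply equal plaintext blocks.
C[2] = C[3] = C[4] = 2, so P[2] = P[3] = P[4].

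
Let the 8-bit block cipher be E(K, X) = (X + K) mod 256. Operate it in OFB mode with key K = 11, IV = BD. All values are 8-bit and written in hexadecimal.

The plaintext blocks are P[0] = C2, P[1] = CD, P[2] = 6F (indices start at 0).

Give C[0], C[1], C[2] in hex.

C[0] = 0C, C[1] = 12, C[2] = 9F

OFB encryption: S_i = E(K, S_{i−1}) with S_{−1} = IV; C_i = P_i ⊕ S_i.
C[0]: S = E(K, BD) = CE; C2 ⊕ CE = 0C.
C[1]: S = E(K, CE) = DF; CD ⊕ DF = 12.
C[2]: S = E(K, DF) = F0; 6F ⊕ F0 = 9F.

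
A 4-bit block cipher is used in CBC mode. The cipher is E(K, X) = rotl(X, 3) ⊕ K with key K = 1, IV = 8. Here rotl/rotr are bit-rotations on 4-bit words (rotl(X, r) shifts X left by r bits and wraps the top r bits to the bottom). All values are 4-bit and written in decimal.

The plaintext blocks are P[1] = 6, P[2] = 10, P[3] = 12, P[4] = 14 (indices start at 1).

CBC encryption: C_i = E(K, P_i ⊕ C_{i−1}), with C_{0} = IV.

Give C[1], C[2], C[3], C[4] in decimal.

C[1] = 6, C[2] = 7, C[3] = 12, C[4] = 0

C[1]: P[1] ⊕ 8 = 14; E(K, 14) = 6.
C[2]: P[2] ⊕ 6 = 12; E(K, 12) = 7.
C[3]: P[3] ⊕ 7 = 11; E(K, 11) = 12.
C[4]: P[4] ⊕ 12 = 2; E(K, 2) = 0.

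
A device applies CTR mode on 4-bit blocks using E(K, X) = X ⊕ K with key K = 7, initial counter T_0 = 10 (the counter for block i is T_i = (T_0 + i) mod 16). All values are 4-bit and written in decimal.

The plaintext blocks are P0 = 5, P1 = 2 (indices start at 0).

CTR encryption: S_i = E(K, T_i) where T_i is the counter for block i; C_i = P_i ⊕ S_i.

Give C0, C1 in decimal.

C0: T = 10, S = E(K, T) = 13; 5 ⊕ 13 = 8.
C1: T = 11, S = E(K, T) = 12; 2 ⊕ 12 = 14.

C0 = 8, C1 = 14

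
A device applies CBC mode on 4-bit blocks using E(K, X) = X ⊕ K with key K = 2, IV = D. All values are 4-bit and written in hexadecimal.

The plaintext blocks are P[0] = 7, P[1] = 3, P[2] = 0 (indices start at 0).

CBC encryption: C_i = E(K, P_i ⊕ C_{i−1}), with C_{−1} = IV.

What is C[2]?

C[0]: P[0] ⊕ D = A; E(K, A) = 8.
C[1]: P[1] ⊕ 8 = B; E(K, B) = 9.
C[2]: P[2] ⊕ 9 = 9; E(K, 9) = B.

C[2] = B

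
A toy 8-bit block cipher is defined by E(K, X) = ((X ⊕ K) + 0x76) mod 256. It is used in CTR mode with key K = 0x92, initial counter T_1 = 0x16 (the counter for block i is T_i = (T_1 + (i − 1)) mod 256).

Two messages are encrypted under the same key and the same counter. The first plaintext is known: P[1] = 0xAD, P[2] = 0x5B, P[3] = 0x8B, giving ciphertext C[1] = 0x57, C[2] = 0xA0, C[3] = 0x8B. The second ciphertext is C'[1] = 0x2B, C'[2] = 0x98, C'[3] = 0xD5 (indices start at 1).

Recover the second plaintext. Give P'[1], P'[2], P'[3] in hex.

P'[1] = 0xD1, P'[2] = 0x63, P'[3] = 0xD5

In CTR with a reused counter, both messages share the same keystream S_i, so C_i ⊕ C'_i = P_i ⊕ P'_i and thus P'_i = P_i ⊕ C_i ⊕ C'_i.
P'[1]: 0xAD ⊕ 0x57 ⊕ 0x2B = 0xD1.
P'[2]: 0x5B ⊕ 0xA0 ⊕ 0x98 = 0x63.
P'[3]: 0x8B ⊕ 0x8B ⊕ 0xD5 = 0xD5.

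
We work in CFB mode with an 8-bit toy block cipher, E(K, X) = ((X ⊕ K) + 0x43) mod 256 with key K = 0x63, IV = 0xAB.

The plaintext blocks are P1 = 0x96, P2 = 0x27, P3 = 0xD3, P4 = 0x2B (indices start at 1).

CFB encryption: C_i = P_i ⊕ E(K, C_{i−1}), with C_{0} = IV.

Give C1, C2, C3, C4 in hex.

C1: E(K, 0xAB) = 0x0B; 0x96 ⊕ 0x0B = 0x9D.
C2: E(K, 0x9D) = 0x41; 0x27 ⊕ 0x41 = 0x66.
C3: E(K, 0x66) = 0x48; 0xD3 ⊕ 0x48 = 0x9B.
C4: E(K, 0x9B) = 0x3B; 0x2B ⊕ 0x3B = 0x10.

C1 = 0x9D, C2 = 0x66, C3 = 0x9B, C4 = 0x10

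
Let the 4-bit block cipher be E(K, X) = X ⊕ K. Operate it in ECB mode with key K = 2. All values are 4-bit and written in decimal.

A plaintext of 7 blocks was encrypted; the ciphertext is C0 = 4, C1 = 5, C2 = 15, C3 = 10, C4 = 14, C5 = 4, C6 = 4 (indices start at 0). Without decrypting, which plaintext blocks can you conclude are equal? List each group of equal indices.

ECB encrypts each block independently with the same key, so equal ciphertext blocks imply equal plaintext blocks.
C0 = C5 = C6 = 4, so P0 = P5 = P6.

P0 = P5 = P6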